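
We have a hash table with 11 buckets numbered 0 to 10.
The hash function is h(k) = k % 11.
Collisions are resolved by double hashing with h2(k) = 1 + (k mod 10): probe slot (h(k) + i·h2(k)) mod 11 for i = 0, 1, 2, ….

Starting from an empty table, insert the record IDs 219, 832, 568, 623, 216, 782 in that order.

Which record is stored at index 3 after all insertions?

216

219 hashes to 10; slot 10 is free => place at 10.
832 hashes to 7; slot 7 is free => place at 7.
568 hashes to 7, h2=9; 7 taken => place at 5.
623 hashes to 7, h2=4; 7 taken => place at 0.
216 hashes to 7, h2=7; 7 taken => place at 3.
782 hashes to 1; slot 1 is free => place at 1.
Table: [623, 782, _, 216, _, 568, _, 832, _, _, 219]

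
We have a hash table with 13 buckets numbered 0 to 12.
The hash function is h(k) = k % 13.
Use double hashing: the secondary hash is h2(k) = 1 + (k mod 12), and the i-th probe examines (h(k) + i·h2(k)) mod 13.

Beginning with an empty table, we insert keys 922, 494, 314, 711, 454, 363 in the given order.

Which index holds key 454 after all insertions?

922 hashes to 12; slot 12 is free → place at 12.
494 hashes to 0; slot 0 is free → place at 0.
314 hashes to 2; slot 2 is free → place at 2.
711 hashes to 9; slot 9 is free → place at 9.
454 hashes to 12, h2=11; 12 taken → place at 10.
363 hashes to 12, h2=4; 12 taken → place at 3.
Table: [494, ., 314, 363, ., ., ., ., ., 711, 454, ., 922]

10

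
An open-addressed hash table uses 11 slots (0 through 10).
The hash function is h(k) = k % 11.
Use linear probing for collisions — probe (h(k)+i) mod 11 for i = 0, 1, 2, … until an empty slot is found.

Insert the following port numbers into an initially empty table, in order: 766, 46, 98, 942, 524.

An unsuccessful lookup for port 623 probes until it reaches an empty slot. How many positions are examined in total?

5

766: h=7 -> slot 7
46: h=2 -> slot 2
98: h=10 -> slot 10
942: h=7, probe 7,8 -> slot 8
524: h=7, probe 7,8,9 -> slot 9
Table: [—, —, 46, —, —, —, —, 766, 942, 524, 98]
Lookup 623: h=7, probe 7,8,9,10,0 → slot 0 empty, not found.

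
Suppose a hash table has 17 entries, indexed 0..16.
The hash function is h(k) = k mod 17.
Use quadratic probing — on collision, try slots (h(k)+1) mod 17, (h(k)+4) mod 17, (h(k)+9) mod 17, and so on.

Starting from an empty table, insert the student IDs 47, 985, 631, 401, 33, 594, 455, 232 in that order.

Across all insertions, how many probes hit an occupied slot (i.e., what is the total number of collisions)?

47: h=13 → slot 13
985: h=16 → slot 16
631: h=2 → slot 2
401: h=10 → slot 10
33: h=16, probe 16,0 → slot 0
594: h=16, probe 16,0,3 → slot 3
455: h=13, probe 13,14 → slot 14
232: h=11 → slot 11
Table: [33, —, 631, 594, —, —, —, —, —, —, 401, 232, —, 47, 455, —, 985]

4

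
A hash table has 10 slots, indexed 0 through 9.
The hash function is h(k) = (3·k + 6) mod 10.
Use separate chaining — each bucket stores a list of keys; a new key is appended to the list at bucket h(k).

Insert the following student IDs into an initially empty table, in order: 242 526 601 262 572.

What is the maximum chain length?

Insert 242: h=2, bucket 2 empty -> new chain.
Insert 526: h=4, bucket 4 empty -> new chain.
Insert 601: h=9, bucket 9 empty -> new chain.
Insert 262: h=2, bucket 2 nonempty -> append to chain.
Insert 572: h=2, bucket 2 nonempty -> append to chain.
Final buckets:
0: _
1: _
2: 242 -> 262 -> 572
3: _
4: 526
5: _
6: _
7: _
8: _
9: 601

3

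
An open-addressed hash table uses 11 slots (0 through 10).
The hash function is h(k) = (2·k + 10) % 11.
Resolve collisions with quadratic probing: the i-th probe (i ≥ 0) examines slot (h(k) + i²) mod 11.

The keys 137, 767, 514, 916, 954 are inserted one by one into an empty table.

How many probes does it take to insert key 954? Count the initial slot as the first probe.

Insert 137: h=9, slot 9 empty -> index 9.
Insert 767: h=4, slot 4 empty -> index 4.
Insert 514: h=4, slot 4 occupied -> index 5.
Insert 916: h=5, slot 5 occupied -> index 6.
Insert 954: h=4, slots 4,5 occupied -> index 8.
Table: [—, —, —, —, 767, 514, 916, —, 954, 137, —]

3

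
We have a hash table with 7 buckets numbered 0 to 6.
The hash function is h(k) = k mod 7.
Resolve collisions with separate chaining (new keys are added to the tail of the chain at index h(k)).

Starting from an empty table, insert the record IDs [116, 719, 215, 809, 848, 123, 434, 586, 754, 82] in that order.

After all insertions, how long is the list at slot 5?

116 -> bucket 4
719 -> bucket 5
215 -> bucket 5 (collision)
809 -> bucket 4 (collision)
848 -> bucket 1
123 -> bucket 4 (collision)
434 -> bucket 0
586 -> bucket 5 (collision)
754 -> bucket 5 (collision)
82 -> bucket 5 (collision)
Final buckets:
0: 434
1: 848
2: -
3: -
4: 116 -> 809 -> 123
5: 719 -> 215 -> 586 -> 754 -> 82
6: -

5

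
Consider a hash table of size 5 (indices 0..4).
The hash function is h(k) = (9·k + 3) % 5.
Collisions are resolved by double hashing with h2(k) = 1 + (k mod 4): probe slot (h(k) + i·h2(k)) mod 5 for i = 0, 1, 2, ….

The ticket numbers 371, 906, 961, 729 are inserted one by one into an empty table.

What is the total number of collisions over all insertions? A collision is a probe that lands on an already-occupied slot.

3

371: h=2 -> slot 2
906: h=2, h2=3, probe 2,0 -> slot 0
961: h=2, h2=2, probe 2,4 -> slot 4
729: h=4, h2=2, probe 4,1 -> slot 1
Table: [906, 729, 371, ., 961]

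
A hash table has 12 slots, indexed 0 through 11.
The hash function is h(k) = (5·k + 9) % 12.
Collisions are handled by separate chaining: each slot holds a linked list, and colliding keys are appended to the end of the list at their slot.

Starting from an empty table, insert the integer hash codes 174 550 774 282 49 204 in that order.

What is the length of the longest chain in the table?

174 -> bucket 3
550 -> bucket 11
774 -> bucket 3 (collision)
282 -> bucket 3 (collision)
49 -> bucket 2
204 -> bucket 9
Final buckets:
0: -
1: -
2: 49
3: 174 -> 774 -> 282
4: -
5: -
6: -
7: -
8: -
9: 204
10: -
11: 550

3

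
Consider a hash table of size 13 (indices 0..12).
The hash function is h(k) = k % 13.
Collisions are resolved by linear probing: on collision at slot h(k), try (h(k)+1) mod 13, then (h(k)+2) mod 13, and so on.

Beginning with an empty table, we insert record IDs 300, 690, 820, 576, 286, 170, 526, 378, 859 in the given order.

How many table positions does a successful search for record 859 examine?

300: h=1 -> slot 1
690: h=1, probe 1,2 -> slot 2
820: h=1, probe 1,2,3 -> slot 3
576: h=4 -> slot 4
286: h=0 -> slot 0
170: h=1, probe 1,2,3,4,5 -> slot 5
526: h=6 -> slot 6
378: h=1, probe 1,2,3,4,5,6,7 -> slot 7
859: h=1, probe 1,2,3,4,5,6,7,8 -> slot 8
Table: [286, 300, 690, 820, 576, 170, 526, 378, 859, —, —, —, —]
Lookup 859: h=1, probe 1,2,3,4,5,6,7,8 → found at 8.

8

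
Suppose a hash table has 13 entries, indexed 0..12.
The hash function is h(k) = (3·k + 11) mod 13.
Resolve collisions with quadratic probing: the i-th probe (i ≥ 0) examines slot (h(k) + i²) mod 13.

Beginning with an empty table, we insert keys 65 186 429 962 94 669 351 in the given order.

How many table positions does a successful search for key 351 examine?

Insert 65: h=11, slot 11 empty → index 11.
Insert 186: h=10, slot 10 empty → index 10.
Insert 429: h=11, slot 11 occupied → index 12.
Insert 962: h=11, slots 11,12 occupied → index 2.
Insert 94: h=7, slot 7 empty → index 7.
Insert 669: h=3, slot 3 empty → index 3.
Insert 351: h=11, slots 11,12,2,7 occupied → index 1.
Table: [—, 351, 962, 669, —, —, —, 94, —, —, 186, 65, 429]
Lookup 351: h=11, probe 11,12,2,7,1 → found at 1.

5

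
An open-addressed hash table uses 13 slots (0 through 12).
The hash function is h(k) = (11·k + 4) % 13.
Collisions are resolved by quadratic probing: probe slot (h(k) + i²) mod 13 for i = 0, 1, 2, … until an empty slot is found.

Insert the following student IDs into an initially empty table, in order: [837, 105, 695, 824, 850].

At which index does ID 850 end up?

11

Insert 837: h=7, slot 7 empty => index 7.
Insert 105: h=2, slot 2 empty => index 2.
Insert 695: h=5, slot 5 empty => index 5.
Insert 824: h=7, slot 7 occupied => index 8.
Insert 850: h=7, slots 7,8 occupied => index 11.
Table: [-, -, 105, -, -, 695, -, 837, 824, -, -, 850, -]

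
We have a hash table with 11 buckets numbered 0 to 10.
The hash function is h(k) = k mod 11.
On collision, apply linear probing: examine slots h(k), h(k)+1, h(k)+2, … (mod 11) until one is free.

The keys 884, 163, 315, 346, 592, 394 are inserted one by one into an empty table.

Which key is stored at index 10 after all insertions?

592

884: h=4 -> slot 4
163: h=9 -> slot 9
315: h=7 -> slot 7
346: h=5 -> slot 5
592: h=9, probe 9,10 -> slot 10
394: h=9, probe 9,10,0 -> slot 0
Table: [394, _, _, _, 884, 346, _, 315, _, 163, 592]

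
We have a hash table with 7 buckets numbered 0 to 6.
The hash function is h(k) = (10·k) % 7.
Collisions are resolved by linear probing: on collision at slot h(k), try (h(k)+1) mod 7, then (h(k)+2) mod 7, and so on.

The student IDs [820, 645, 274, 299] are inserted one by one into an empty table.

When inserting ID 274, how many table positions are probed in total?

820: h=3 → slot 3
645: h=3, probe 3,4 → slot 4
274: h=3, probe 3,4,5 → slot 5
299: h=1 → slot 1
Table: [—, 299, —, 820, 645, 274, —]

3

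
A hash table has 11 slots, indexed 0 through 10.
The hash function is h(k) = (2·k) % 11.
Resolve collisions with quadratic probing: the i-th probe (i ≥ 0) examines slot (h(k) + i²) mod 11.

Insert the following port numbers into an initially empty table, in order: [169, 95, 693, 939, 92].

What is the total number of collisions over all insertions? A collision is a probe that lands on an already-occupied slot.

3

169 hashes to 8; slot 8 is free → place at 8.
95 hashes to 3; slot 3 is free → place at 3.
693 hashes to 0; slot 0 is free → place at 0.
939 hashes to 8; 8 taken → place at 9.
92 hashes to 8; 8,9 taken → place at 1.
Table: [693, 92, _, 95, _, _, _, _, 169, 939, _]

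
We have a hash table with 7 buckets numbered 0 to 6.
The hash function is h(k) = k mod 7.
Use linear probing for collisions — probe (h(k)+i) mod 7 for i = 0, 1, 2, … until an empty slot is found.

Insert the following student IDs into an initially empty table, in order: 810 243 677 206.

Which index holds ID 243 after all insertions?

810 hashes to 5; slot 5 is free => place at 5.
243 hashes to 5; 5 taken => place at 6.
677 hashes to 5; 5,6 taken => place at 0.
206 hashes to 3; slot 3 is free => place at 3.
Table: [677, ., ., 206, ., 810, 243]

6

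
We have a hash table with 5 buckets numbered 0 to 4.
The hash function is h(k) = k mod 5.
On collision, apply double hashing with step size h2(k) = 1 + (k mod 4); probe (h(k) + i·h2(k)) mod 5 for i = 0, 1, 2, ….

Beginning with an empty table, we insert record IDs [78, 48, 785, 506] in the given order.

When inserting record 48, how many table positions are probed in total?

2

78 hashes to 3; slot 3 is free → place at 3.
48 hashes to 3, h2=1; 3 taken → place at 4.
785 hashes to 0; slot 0 is free → place at 0.
506 hashes to 1; slot 1 is free → place at 1.
Table: [785, 506, _, 78, 48]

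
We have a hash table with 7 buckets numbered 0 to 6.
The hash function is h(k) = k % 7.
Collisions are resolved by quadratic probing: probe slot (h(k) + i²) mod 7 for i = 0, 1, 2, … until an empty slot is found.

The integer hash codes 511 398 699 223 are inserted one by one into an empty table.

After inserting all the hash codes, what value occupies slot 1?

511: h=0 → slot 0
398: h=6 → slot 6
699: h=6, probe 6,0,3 → slot 3
223: h=6, probe 6,0,3,1 → slot 1
Table: [511, 223, _, 699, _, _, 398]

223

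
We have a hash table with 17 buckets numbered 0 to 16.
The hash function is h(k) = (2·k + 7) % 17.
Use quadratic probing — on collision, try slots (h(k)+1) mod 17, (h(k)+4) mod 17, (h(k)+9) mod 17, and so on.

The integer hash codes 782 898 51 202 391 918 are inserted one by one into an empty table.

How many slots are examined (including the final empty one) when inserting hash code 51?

782: h=7 → slot 7
898: h=1 → slot 1
51: h=7, probe 7,8 → slot 8
202: h=3 → slot 3
391: h=7, probe 7,8,11 → slot 11
918: h=7, probe 7,8,11,16 → slot 16
Table: [., 898, ., 202, ., ., ., 782, 51, ., ., 391, ., ., ., ., 918]

2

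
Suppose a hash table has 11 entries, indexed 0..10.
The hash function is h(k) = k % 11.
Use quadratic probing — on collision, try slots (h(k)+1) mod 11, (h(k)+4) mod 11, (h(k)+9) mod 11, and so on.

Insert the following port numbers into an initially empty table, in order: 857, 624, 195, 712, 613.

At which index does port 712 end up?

857 hashes to 10; slot 10 is free => place at 10.
624 hashes to 8; slot 8 is free => place at 8.
195 hashes to 8; 8 taken => place at 9.
712 hashes to 8; 8,9 taken => place at 1.
613 hashes to 8; 8,9,1 taken => place at 6.
Table: [—, 712, —, —, —, —, 613, —, 624, 195, 857]

1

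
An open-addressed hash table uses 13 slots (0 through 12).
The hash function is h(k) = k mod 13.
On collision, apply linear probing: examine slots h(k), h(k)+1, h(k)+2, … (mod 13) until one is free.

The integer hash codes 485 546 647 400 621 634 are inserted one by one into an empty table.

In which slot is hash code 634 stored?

485: h=4 -> slot 4
546: h=0 -> slot 0
647: h=10 -> slot 10
400: h=10, probe 10,11 -> slot 11
621: h=10, probe 10,11,12 -> slot 12
634: h=10, probe 10,11,12,0,1 -> slot 1
Table: [546, 634, -, -, 485, -, -, -, -, -, 647, 400, 621]

1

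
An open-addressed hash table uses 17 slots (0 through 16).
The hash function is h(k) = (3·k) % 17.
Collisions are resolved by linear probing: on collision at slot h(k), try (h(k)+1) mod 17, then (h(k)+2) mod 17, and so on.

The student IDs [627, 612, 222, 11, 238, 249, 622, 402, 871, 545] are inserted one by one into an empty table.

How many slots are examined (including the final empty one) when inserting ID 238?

2

627: h=11 → slot 11
612: h=0 → slot 0
222: h=3 → slot 3
11: h=16 → slot 16
238: h=0, probe 0,1 → slot 1
249: h=16, probe 16,0,1,2 → slot 2
622: h=13 → slot 13
402: h=16, probe 16,0,1,2,3,4 → slot 4
871: h=12 → slot 12
545: h=3, probe 3,4,5 → slot 5
Table: [612, 238, 249, 222, 402, 545, _, _, _, _, _, 627, 871, 622, _, _, 11]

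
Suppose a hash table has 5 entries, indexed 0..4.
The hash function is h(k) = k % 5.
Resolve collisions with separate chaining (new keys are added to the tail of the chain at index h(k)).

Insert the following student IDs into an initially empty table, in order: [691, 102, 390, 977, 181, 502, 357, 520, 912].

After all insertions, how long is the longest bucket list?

Insert 691: h=1, bucket 1 empty → new chain.
Insert 102: h=2, bucket 2 empty → new chain.
Insert 390: h=0, bucket 0 empty → new chain.
Insert 977: h=2, bucket 2 nonempty → append to chain.
Insert 181: h=1, bucket 1 nonempty → append to chain.
Insert 502: h=2, bucket 2 nonempty → append to chain.
Insert 357: h=2, bucket 2 nonempty → append to chain.
Insert 520: h=0, bucket 0 nonempty → append to chain.
Insert 912: h=2, bucket 2 nonempty → append to chain.
Final buckets:
0: 390 -> 520
1: 691 -> 181
2: 102 -> 977 -> 502 -> 357 -> 912
3: ∅
4: ∅

5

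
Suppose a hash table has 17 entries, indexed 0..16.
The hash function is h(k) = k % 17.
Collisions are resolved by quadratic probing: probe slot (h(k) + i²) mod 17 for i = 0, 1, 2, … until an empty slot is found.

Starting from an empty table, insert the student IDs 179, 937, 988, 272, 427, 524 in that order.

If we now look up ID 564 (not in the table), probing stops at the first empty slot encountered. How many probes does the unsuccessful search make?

179: h=9 -> slot 9
937: h=2 -> slot 2
988: h=2, probe 2,3 -> slot 3
272: h=0 -> slot 0
427: h=2, probe 2,3,6 -> slot 6
524: h=14 -> slot 14
Table: [272, ∅, 937, 988, ∅, ∅, 427, ∅, ∅, 179, ∅, ∅, ∅, ∅, 524, ∅, ∅]
Lookup 564: h=3, probe 3,4 → slot 4 empty, not found.

2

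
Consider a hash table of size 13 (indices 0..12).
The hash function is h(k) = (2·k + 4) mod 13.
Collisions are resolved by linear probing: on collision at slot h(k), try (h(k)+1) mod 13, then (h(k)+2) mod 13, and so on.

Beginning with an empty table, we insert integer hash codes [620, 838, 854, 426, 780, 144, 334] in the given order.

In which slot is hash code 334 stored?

12

Insert 620: h=9, slot 9 empty → index 9.
Insert 838: h=3, slot 3 empty → index 3.
Insert 854: h=9, slot 9 occupied → index 10.
Insert 426: h=11, slot 11 empty → index 11.
Insert 780: h=4, slot 4 empty → index 4.
Insert 144: h=6, slot 6 empty → index 6.
Insert 334: h=9, slots 9,10,11 occupied → index 12.
Table: [_, _, _, 838, 780, _, 144, _, _, 620, 854, 426, 334]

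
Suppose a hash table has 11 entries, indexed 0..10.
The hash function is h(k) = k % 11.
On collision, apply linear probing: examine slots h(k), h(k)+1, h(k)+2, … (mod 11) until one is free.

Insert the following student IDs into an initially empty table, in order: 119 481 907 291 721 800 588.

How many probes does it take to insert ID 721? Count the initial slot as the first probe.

2

Insert 119: h=9, slot 9 empty => index 9.
Insert 481: h=8, slot 8 empty => index 8.
Insert 907: h=5, slot 5 empty => index 5.
Insert 291: h=5, slot 5 occupied => index 6.
Insert 721: h=6, slot 6 occupied => index 7.
Insert 800: h=8, slots 8,9 occupied => index 10.
Insert 588: h=5, slots 5,6,7,8,9,10 occupied => index 0.
Table: [588, ., ., ., ., 907, 291, 721, 481, 119, 800]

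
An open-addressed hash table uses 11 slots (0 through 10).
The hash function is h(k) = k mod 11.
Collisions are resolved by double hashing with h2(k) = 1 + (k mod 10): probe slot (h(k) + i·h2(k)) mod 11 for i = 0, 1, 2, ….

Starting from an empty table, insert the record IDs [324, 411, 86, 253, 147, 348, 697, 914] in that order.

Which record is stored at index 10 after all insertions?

914

324: h=5 => slot 5
411: h=4 => slot 4
86: h=9 => slot 9
253: h=0 => slot 0
147: h=4, h2=8, probe 4,1 => slot 1
348: h=7 => slot 7
697: h=4, h2=8, probe 4,1,9,6 => slot 6
914: h=1, h2=5, probe 1,6,0,5,10 => slot 10
Table: [253, 147, -, -, 411, 324, 697, 348, -, 86, 914]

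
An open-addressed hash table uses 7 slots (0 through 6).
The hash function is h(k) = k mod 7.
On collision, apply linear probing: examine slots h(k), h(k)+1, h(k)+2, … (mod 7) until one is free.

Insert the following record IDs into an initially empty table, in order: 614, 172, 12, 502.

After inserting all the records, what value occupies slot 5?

614

614 hashes to 5; slot 5 is free => place at 5.
172 hashes to 4; slot 4 is free => place at 4.
12 hashes to 5; 5 taken => place at 6.
502 hashes to 5; 5,6 taken => place at 0.
Table: [502, _, _, _, 172, 614, 12]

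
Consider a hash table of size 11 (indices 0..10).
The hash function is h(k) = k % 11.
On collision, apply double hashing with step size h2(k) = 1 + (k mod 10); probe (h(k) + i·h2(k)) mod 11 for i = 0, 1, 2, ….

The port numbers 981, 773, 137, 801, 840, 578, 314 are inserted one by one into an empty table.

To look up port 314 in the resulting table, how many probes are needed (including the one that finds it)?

2

981 hashes to 2; slot 2 is free → place at 2.
773 hashes to 3; slot 3 is free → place at 3.
137 hashes to 5; slot 5 is free → place at 5.
801 hashes to 9; slot 9 is free → place at 9.
840 hashes to 4; slot 4 is free → place at 4.
578 hashes to 6; slot 6 is free → place at 6.
314 hashes to 6, h2=5; 6 taken → place at 0.
Table: [314, _, 981, 773, 840, 137, 578, _, _, 801, _]
Lookup 314: h=6, h2=5, probe 6,0 → found at 0.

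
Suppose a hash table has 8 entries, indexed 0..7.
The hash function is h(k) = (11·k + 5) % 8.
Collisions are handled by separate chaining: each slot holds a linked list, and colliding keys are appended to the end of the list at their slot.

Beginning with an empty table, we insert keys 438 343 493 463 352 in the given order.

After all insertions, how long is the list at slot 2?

438 -> bucket 7
343 -> bucket 2
493 -> bucket 4
463 -> bucket 2 (collision)
352 -> bucket 5
Final buckets:
0: _
1: _
2: 343 -> 463
3: _
4: 493
5: 352
6: _
7: 438

2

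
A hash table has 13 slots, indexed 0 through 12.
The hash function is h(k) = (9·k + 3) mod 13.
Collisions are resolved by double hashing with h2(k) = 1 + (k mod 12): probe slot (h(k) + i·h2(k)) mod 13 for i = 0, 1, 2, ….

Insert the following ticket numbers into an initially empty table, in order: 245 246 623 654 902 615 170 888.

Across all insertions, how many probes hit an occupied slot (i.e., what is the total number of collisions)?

3

245 hashes to 11; slot 11 is free → place at 11.
246 hashes to 7; slot 7 is free → place at 7.
623 hashes to 7, h2=12; 7 taken → place at 6.
654 hashes to 0; slot 0 is free → place at 0.
902 hashes to 9; slot 9 is free → place at 9.
615 hashes to 0, h2=4; 0 taken → place at 4.
170 hashes to 12; slot 12 is free → place at 12.
888 hashes to 0, h2=1; 0 taken → place at 1.
Table: [654, 888, —, —, 615, —, 623, 246, —, 902, —, 245, 170]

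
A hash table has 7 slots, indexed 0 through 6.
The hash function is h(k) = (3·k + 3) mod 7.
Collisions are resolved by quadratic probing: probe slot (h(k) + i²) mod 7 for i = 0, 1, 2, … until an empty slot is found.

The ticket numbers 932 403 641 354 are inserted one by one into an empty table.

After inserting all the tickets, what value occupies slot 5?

354

932 hashes to 6; slot 6 is free → place at 6.
403 hashes to 1; slot 1 is free → place at 1.
641 hashes to 1; 1 taken → place at 2.
354 hashes to 1; 1,2 taken → place at 5.
Table: [∅, 403, 641, ∅, ∅, 354, 932]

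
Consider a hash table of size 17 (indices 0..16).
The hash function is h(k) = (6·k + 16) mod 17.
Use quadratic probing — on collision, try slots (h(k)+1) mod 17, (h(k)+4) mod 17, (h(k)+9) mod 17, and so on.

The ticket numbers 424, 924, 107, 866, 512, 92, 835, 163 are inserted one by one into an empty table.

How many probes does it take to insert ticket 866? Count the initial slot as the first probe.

424: h=10 → slot 10
924: h=1 → slot 1
107: h=12 → slot 12
866: h=10, probe 10,11 → slot 11
512: h=11, probe 11,12,15 → slot 15
92: h=7 → slot 7
835: h=11, probe 11,12,15,3 → slot 3
163: h=8 → slot 8
Table: [—, 924, —, 835, —, —, —, 92, 163, —, 424, 866, 107, —, —, 512, —]

2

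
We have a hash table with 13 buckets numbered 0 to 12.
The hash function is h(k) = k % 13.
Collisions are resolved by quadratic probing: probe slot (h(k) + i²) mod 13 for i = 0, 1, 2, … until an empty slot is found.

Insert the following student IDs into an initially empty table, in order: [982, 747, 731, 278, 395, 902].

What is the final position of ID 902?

1

Insert 982: h=7, slot 7 empty => index 7.
Insert 747: h=6, slot 6 empty => index 6.
Insert 731: h=3, slot 3 empty => index 3.
Insert 278: h=5, slot 5 empty => index 5.
Insert 395: h=5, slots 5,6 occupied => index 9.
Insert 902: h=5, slots 5,6,9 occupied => index 1.
Table: [., 902, ., 731, ., 278, 747, 982, ., 395, ., ., .]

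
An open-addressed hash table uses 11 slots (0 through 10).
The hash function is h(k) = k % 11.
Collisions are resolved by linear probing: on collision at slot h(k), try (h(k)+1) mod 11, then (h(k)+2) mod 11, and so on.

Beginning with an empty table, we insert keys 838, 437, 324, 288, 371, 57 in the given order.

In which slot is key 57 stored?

838 hashes to 2; slot 2 is free => place at 2.
437 hashes to 8; slot 8 is free => place at 8.
324 hashes to 5; slot 5 is free => place at 5.
288 hashes to 2; 2 taken => place at 3.
371 hashes to 8; 8 taken => place at 9.
57 hashes to 2; 2,3 taken => place at 4.
Table: [—, —, 838, 288, 57, 324, —, —, 437, 371, —]

4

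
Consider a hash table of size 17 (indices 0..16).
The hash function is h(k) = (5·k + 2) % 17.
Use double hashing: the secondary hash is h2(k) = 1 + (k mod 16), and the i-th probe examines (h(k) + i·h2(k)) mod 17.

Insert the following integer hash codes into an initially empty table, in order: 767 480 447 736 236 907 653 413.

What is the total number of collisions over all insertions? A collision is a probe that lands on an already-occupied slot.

2

Insert 767: h=12, slot 12 empty → index 12.
Insert 480: h=5, slot 5 empty → index 5.
Insert 447: h=10, slot 10 empty → index 10.
Insert 736: h=10, h2=1, slot 10 occupied → index 11.
Insert 236: h=9, slot 9 empty → index 9.
Insert 907: h=15, slot 15 empty → index 15.
Insert 653: h=3, slot 3 empty → index 3.
Insert 413: h=10, h2=14, slot 10 occupied → index 7.
Table: [∅, ∅, ∅, 653, ∅, 480, ∅, 413, ∅, 236, 447, 736, 767, ∅, ∅, 907, ∅]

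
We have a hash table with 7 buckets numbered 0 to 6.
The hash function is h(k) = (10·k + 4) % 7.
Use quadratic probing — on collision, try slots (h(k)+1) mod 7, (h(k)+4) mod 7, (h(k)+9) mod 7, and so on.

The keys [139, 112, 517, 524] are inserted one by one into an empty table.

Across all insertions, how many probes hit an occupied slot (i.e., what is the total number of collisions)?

139 hashes to 1; slot 1 is free => place at 1.
112 hashes to 4; slot 4 is free => place at 4.
517 hashes to 1; 1 taken => place at 2.
524 hashes to 1; 1,2 taken => place at 5.
Table: [∅, 139, 517, ∅, 112, 524, ∅]

3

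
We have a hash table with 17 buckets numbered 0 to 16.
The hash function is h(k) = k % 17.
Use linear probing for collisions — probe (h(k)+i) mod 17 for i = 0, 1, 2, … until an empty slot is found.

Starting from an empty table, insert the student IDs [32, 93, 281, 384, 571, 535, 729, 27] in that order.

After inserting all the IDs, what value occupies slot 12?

535

32: h=15 => slot 15
93: h=8 => slot 8
281: h=9 => slot 9
384: h=10 => slot 10
571: h=10, probe 10,11 => slot 11
535: h=8, probe 8,9,10,11,12 => slot 12
729: h=15, probe 15,16 => slot 16
27: h=10, probe 10,11,12,13 => slot 13
Table: [-, -, -, -, -, -, -, -, 93, 281, 384, 571, 535, 27, -, 32, 729]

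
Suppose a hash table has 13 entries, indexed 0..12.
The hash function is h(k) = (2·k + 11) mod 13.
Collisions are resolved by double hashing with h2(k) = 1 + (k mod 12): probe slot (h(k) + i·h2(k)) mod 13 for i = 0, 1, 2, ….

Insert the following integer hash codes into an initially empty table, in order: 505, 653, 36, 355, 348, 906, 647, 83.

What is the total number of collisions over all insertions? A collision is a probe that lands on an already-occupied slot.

505 hashes to 7; slot 7 is free → place at 7.
653 hashes to 4; slot 4 is free → place at 4.
36 hashes to 5; slot 5 is free → place at 5.
355 hashes to 6; slot 6 is free → place at 6.
348 hashes to 5, h2=1; 5,6,7 taken → place at 8.
906 hashes to 3; slot 3 is free → place at 3.
647 hashes to 5, h2=12; 5,4,3 taken → place at 2.
83 hashes to 8, h2=12; 8,7,6,5,4,3,2 taken → place at 1.
Table: [∅, 83, 647, 906, 653, 36, 355, 505, 348, ∅, ∅, ∅, ∅]

13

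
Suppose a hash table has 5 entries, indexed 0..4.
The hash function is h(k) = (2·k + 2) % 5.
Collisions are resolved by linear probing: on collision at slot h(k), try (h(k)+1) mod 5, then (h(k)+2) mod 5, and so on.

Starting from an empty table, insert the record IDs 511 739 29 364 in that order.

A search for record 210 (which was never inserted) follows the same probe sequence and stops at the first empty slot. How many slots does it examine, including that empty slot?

2

511 hashes to 4; slot 4 is free => place at 4.
739 hashes to 0; slot 0 is free => place at 0.
29 hashes to 0; 0 taken => place at 1.
364 hashes to 0; 0,1 taken => place at 2.
Table: [739, 29, 364, _, 511]
Lookup 210: h=2, probe 2,3 → slot 3 empty, not found.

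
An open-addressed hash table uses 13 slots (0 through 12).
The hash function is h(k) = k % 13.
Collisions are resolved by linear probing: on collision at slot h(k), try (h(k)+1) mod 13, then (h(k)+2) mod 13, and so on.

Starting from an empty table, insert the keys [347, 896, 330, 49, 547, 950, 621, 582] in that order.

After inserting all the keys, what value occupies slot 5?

330

Insert 347: h=9, slot 9 empty → index 9.
Insert 896: h=12, slot 12 empty → index 12.
Insert 330: h=5, slot 5 empty → index 5.
Insert 49: h=10, slot 10 empty → index 10.
Insert 547: h=1, slot 1 empty → index 1.
Insert 950: h=1, slot 1 occupied → index 2.
Insert 621: h=10, slot 10 occupied → index 11.
Insert 582: h=10, slots 10,11,12 occupied → index 0.
Table: [582, 547, 950, ., ., 330, ., ., ., 347, 49, 621, 896]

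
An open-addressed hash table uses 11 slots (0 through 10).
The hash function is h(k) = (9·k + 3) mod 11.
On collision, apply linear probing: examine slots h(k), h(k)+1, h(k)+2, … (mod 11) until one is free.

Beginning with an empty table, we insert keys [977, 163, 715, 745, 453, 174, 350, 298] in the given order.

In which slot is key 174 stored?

Insert 977: h=7, slot 7 empty → index 7.
Insert 163: h=7, slot 7 occupied → index 8.
Insert 715: h=3, slot 3 empty → index 3.
Insert 745: h=9, slot 9 empty → index 9.
Insert 453: h=10, slot 10 empty → index 10.
Insert 174: h=7, slots 7,8,9,10 occupied → index 0.
Insert 350: h=7, slots 7,8,9,10,0 occupied → index 1.
Insert 298: h=1, slot 1 occupied → index 2.
Table: [174, 350, 298, 715, -, -, -, 977, 163, 745, 453]

0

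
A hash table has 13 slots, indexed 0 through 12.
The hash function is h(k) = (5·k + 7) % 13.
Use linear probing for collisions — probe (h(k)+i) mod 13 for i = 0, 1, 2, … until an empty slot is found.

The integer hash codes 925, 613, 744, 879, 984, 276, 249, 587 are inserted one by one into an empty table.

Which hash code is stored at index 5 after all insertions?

Insert 925: h=4, slot 4 empty => index 4.
Insert 613: h=4, slot 4 occupied => index 5.
Insert 744: h=9, slot 9 empty => index 9.
Insert 879: h=8, slot 8 empty => index 8.
Insert 984: h=0, slot 0 empty => index 0.
Insert 276: h=9, slot 9 occupied => index 10.
Insert 249: h=4, slots 4,5 occupied => index 6.
Insert 587: h=4, slots 4,5,6 occupied => index 7.
Table: [984, —, —, —, 925, 613, 249, 587, 879, 744, 276, —, —]

613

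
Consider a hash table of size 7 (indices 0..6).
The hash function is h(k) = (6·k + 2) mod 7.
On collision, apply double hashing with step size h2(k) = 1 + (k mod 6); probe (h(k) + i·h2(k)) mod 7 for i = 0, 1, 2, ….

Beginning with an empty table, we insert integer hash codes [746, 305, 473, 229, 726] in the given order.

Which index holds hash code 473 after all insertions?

3

Insert 746: h=5, slot 5 empty → index 5.
Insert 305: h=5, h2=6, slot 5 occupied → index 4.
Insert 473: h=5, h2=6, slots 5,4 occupied → index 3.
Insert 229: h=4, h2=2, slot 4 occupied → index 6.
Insert 726: h=4, h2=1, slots 4,5,6 occupied → index 0.
Table: [726, —, —, 473, 305, 746, 229]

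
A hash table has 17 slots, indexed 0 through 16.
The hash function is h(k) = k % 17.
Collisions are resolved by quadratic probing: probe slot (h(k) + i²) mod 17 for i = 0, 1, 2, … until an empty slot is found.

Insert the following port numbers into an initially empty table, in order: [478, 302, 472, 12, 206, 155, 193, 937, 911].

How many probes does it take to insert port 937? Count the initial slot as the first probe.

478 hashes to 2; slot 2 is free -> place at 2.
302 hashes to 13; slot 13 is free -> place at 13.
472 hashes to 13; 13 taken -> place at 14.
12 hashes to 12; slot 12 is free -> place at 12.
206 hashes to 2; 2 taken -> place at 3.
155 hashes to 2; 2,3 taken -> place at 6.
193 hashes to 6; 6 taken -> place at 7.
937 hashes to 2; 2,3,6 taken -> place at 11.
911 hashes to 10; slot 10 is free -> place at 10.
Table: [-, -, 478, 206, -, -, 155, 193, -, -, 911, 937, 12, 302, 472, -, -]

4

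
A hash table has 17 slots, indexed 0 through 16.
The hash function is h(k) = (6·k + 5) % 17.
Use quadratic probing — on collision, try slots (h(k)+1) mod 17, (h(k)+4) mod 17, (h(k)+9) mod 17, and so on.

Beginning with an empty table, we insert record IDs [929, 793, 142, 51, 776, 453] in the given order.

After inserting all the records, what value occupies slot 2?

453

Insert 929: h=3, slot 3 empty => index 3.
Insert 793: h=3, slot 3 occupied => index 4.
Insert 142: h=7, slot 7 empty => index 7.
Insert 51: h=5, slot 5 empty => index 5.
Insert 776: h=3, slots 3,4,7 occupied => index 12.
Insert 453: h=3, slots 3,4,7,12 occupied => index 2.
Table: [—, —, 453, 929, 793, 51, —, 142, —, —, —, —, 776, —, —, —, —]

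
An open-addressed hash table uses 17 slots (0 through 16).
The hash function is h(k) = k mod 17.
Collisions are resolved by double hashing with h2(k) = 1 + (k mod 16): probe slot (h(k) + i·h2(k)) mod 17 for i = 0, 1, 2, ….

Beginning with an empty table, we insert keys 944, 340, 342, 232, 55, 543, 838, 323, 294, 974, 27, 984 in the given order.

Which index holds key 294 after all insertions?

12

Insert 944: h=9, slot 9 empty => index 9.
Insert 340: h=0, slot 0 empty => index 0.
Insert 342: h=2, slot 2 empty => index 2.
Insert 232: h=11, slot 11 empty => index 11.
Insert 55: h=4, slot 4 empty => index 4.
Insert 543: h=16, slot 16 empty => index 16.
Insert 838: h=5, slot 5 empty => index 5.
Insert 323: h=0, h2=4, slots 0,4 occupied => index 8.
Insert 294: h=5, h2=7, slot 5 occupied => index 12.
Insert 974: h=5, h2=15, slot 5 occupied => index 3.
Insert 27: h=10, slot 10 empty => index 10.
Insert 984: h=15, slot 15 empty => index 15.
Table: [340, ∅, 342, 974, 55, 838, ∅, ∅, 323, 944, 27, 232, 294, ∅, ∅, 984, 543]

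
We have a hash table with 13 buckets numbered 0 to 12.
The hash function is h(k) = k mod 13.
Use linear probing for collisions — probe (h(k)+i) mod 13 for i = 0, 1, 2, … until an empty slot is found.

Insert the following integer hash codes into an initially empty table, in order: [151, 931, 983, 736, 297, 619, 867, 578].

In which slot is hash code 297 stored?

12

151 hashes to 8; slot 8 is free => place at 8.
931 hashes to 8; 8 taken => place at 9.
983 hashes to 8; 8,9 taken => place at 10.
736 hashes to 8; 8,9,10 taken => place at 11.
297 hashes to 11; 11 taken => place at 12.
619 hashes to 8; 8,9,10,11,12 taken => place at 0.
867 hashes to 9; 9,10,11,12,0 taken => place at 1.
578 hashes to 6; slot 6 is free => place at 6.
Table: [619, 867, -, -, -, -, 578, -, 151, 931, 983, 736, 297]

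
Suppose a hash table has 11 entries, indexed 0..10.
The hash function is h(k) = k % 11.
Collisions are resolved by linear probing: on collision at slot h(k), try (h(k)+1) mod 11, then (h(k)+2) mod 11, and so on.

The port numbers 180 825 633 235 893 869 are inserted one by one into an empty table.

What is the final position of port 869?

Insert 180: h=4, slot 4 empty => index 4.
Insert 825: h=0, slot 0 empty => index 0.
Insert 633: h=6, slot 6 empty => index 6.
Insert 235: h=4, slot 4 occupied => index 5.
Insert 893: h=2, slot 2 empty => index 2.
Insert 869: h=0, slot 0 occupied => index 1.
Table: [825, 869, 893, —, 180, 235, 633, —, —, —, —]

1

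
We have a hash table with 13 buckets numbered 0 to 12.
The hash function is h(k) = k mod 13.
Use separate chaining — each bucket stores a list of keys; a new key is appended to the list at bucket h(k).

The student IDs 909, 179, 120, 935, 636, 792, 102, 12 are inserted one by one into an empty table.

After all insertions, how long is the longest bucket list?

Insert 909: h=12, bucket 12 empty -> new chain.
Insert 179: h=10, bucket 10 empty -> new chain.
Insert 120: h=3, bucket 3 empty -> new chain.
Insert 935: h=12, bucket 12 nonempty -> append to chain.
Insert 636: h=12, bucket 12 nonempty -> append to chain.
Insert 792: h=12, bucket 12 nonempty -> append to chain.
Insert 102: h=11, bucket 11 empty -> new chain.
Insert 12: h=12, bucket 12 nonempty -> append to chain.
Final buckets:
0: —
1: —
2: —
3: 120
4: —
5: —
6: —
7: —
8: —
9: —
10: 179
11: 102
12: 909 -> 935 -> 636 -> 792 -> 12

5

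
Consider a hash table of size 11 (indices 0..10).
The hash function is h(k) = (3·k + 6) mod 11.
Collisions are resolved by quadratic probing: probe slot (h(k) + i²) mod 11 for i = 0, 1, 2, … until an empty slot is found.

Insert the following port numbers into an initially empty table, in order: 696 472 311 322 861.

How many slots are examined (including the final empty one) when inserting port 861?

4

696 hashes to 4; slot 4 is free => place at 4.
472 hashes to 3; slot 3 is free => place at 3.
311 hashes to 4; 4 taken => place at 5.
322 hashes to 4; 4,5 taken => place at 8.
861 hashes to 4; 4,5,8 taken => place at 2.
Table: [., ., 861, 472, 696, 311, ., ., 322, ., .]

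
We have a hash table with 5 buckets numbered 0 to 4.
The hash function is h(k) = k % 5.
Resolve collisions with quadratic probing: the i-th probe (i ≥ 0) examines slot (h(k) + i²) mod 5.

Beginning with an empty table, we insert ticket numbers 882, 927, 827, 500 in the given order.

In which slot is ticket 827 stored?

1

882: h=2 → slot 2
927: h=2, probe 2,3 → slot 3
827: h=2, probe 2,3,1 → slot 1
500: h=0 → slot 0
Table: [500, 827, 882, 927, _]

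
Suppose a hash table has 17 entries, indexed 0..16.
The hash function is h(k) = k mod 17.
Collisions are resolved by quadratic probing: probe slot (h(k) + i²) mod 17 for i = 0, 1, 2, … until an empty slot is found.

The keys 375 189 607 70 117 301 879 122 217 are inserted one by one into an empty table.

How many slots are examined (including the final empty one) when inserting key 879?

375 hashes to 1; slot 1 is free → place at 1.
189 hashes to 2; slot 2 is free → place at 2.
607 hashes to 12; slot 12 is free → place at 12.
70 hashes to 2; 2 taken → place at 3.
117 hashes to 15; slot 15 is free → place at 15.
301 hashes to 12; 12 taken → place at 13.
879 hashes to 12; 12,13 taken → place at 16.
122 hashes to 3; 3 taken → place at 4.
217 hashes to 13; 13 taken → place at 14.
Table: [_, 375, 189, 70, 122, _, _, _, _, _, _, _, 607, 301, 217, 117, 879]

3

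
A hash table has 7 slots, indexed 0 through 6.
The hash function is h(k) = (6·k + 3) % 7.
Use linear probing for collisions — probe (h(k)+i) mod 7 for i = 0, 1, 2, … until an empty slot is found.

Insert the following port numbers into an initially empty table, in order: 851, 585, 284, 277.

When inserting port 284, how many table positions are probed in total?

3

851 hashes to 6; slot 6 is free → place at 6.
585 hashes to 6; 6 taken → place at 0.
284 hashes to 6; 6,0 taken → place at 1.
277 hashes to 6; 6,0,1 taken → place at 2.
Table: [585, 284, 277, ., ., ., 851]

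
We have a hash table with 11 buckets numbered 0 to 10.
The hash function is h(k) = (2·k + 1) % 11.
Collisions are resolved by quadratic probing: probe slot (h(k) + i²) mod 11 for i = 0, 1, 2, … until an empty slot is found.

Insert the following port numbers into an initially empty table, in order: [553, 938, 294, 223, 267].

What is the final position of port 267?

5

553 hashes to 7; slot 7 is free → place at 7.
938 hashes to 7; 7 taken → place at 8.
294 hashes to 6; slot 6 is free → place at 6.
223 hashes to 7; 7,8 taken → place at 0.
267 hashes to 7; 7,8,0 taken → place at 5.
Table: [223, _, _, _, _, 267, 294, 553, 938, _, _]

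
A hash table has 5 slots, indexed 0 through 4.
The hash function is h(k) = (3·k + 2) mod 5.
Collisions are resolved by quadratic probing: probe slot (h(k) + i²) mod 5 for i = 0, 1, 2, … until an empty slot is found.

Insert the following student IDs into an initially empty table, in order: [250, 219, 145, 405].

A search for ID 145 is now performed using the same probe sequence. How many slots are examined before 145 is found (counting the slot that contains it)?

250: h=2 -> slot 2
219: h=4 -> slot 4
145: h=2, probe 2,3 -> slot 3
405: h=2, probe 2,3,1 -> slot 1
Table: [., 405, 250, 145, 219]
Lookup 145: h=2, probe 2,3 → found at 3.

2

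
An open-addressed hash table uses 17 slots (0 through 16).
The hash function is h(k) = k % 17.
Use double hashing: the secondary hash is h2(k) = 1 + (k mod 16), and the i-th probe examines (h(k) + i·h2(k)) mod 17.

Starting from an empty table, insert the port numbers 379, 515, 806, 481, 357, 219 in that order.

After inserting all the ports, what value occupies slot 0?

357

379 hashes to 5; slot 5 is free => place at 5.
515 hashes to 5, h2=4; 5 taken => place at 9.
806 hashes to 7; slot 7 is free => place at 7.
481 hashes to 5, h2=2; 5,7,9 taken => place at 11.
357 hashes to 0; slot 0 is free => place at 0.
219 hashes to 15; slot 15 is free => place at 15.
Table: [357, —, —, —, —, 379, —, 806, —, 515, —, 481, —, —, —, 219, —]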